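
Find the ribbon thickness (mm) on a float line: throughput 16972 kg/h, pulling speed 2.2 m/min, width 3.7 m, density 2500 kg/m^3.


Ribbon cross-section from mass balance:
  Volume rate = throughput / density = 16972 / 2500 = 6.7888 m^3/h
  thickness = volume rate / (speed * 60 * width), i.e.
  thickness = throughput / (60 * speed * width * density) * 1000
  thickness = 16972 / (60 * 2.2 * 3.7 * 2500) * 1000 = 13.9 mm

13.9 mm


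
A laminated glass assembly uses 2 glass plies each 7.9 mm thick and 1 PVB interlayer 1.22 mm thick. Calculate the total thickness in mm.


Total thickness = glass contribution + PVB contribution
  Glass: 2 * 7.9 = 15.8 mm
  PVB: 1 * 1.22 = 1.22 mm
  Total = 15.8 + 1.22 = 17.02 mm

17.02 mm


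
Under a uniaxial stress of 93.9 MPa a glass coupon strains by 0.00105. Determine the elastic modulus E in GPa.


Young's modulus: E = stress / strain
  E = 93.9 MPa / 0.00105 = 89428.57 MPa
Convert to GPa: 89428.57 / 1000 = 89.43 GPa

89.43 GPa


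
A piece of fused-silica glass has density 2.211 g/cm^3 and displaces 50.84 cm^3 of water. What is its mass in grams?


Rearrange rho = m / V:
  m = rho * V
  m = 2.211 * 50.84 = 112.407 g

112.407 g


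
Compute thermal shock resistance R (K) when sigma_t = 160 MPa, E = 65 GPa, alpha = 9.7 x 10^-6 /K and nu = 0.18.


Thermal shock resistance: R = sigma * (1 - nu) / (E * alpha)
  Numerator = 160 * (1 - 0.18) = 131.2
  Denominator = 65 * 1000 * (9.7 x 10^-6) = 0.6305
  R = 131.2 / 0.6305 = 208.1 K

208.1 K


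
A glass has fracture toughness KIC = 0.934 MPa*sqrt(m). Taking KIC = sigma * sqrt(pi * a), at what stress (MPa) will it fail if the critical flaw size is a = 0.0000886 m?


Rearrange KIC = sigma * sqrt(pi * a):
  sigma = KIC / sqrt(pi * a)
  sqrt(pi * 0.0000886) = 0.016684
  sigma = 0.934 / 0.016684 = 55.98 MPa

55.98 MPa


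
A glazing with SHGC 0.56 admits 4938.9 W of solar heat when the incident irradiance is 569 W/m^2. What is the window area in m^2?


Rearrange Q = Area * SHGC * Irradiance:
  Area = Q / (SHGC * Irradiance)
  Area = 4938.9 / (0.56 * 569) = 15.5 m^2

15.5 m^2


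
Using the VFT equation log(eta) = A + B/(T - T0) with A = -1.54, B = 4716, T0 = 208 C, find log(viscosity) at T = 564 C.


VFT equation: log(eta) = A + B / (T - T0)
  T - T0 = 564 - 208 = 356
  B / (T - T0) = 4716 / 356 = 13.247
  log(eta) = -1.54 + 13.247 = 11.707

11.707


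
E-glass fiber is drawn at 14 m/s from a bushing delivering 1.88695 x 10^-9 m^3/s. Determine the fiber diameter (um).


Cross-sectional area from continuity:
  A = Q / v = 1.88695 x 10^-9 / 14 = 1.347821 x 10^-10 m^2
Diameter from circular cross-section:
  d = sqrt(4A / pi) * 10^6 (m -> um)
  d = sqrt(4 * 1.347821 x 10^-10 / pi) * 10^6 = 13.1 um

13.1 um


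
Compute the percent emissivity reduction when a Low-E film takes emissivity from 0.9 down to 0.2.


Percentage reduction = (1 - coated/uncoated) * 100
  Ratio = 0.2 / 0.9 = 0.2222
  Reduction = (1 - 0.2222) * 100 = 77.8%

77.8%


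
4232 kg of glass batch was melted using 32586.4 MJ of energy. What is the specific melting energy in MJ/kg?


Rearrange E = m * s for s:
  s = E / m
  s = 32586.4 / 4232 = 7.7 MJ/kg

7.7 MJ/kg


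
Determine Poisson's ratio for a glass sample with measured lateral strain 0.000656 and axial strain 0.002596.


Poisson's ratio: nu = lateral strain / axial strain
  nu = 0.000656 / 0.002596 = 0.2527

0.2527


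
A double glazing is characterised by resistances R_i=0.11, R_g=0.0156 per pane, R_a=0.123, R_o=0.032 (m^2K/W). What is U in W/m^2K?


Total thermal resistance (series):
  R_total = R_in + R_glass + R_air + R_glass + R_out
  R_total = 0.11 + 0.0156 + 0.123 + 0.0156 + 0.032 = 0.2962 m^2K/W
U-value = 1 / R_total = 1 / 0.2962 = 3.376 W/m^2K

3.376 W/m^2K


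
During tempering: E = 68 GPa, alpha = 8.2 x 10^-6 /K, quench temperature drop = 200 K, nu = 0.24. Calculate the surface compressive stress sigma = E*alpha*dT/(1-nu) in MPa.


Tempering stress: sigma = E * alpha * dT / (1 - nu)
  E (MPa) = 68 * 1000 = 68000
  Numerator = 68000 * (8.2 x 10^-6) * 200 = 111.52
  Denominator = 1 - 0.24 = 0.76
  sigma = 111.52 / 0.76 = 146.7 MPa

146.7 MPa


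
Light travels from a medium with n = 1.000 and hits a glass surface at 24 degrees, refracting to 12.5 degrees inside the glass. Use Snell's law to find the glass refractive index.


Apply Snell's law: n1 * sin(theta1) = n2 * sin(theta2)
  n2 = n1 * sin(theta1) / sin(theta2)
  sin(24) = 0.406737
  sin(12.5) = 0.21644
  n2 = 1.000 * 0.406737 / 0.21644 = 1.8792

1.8792


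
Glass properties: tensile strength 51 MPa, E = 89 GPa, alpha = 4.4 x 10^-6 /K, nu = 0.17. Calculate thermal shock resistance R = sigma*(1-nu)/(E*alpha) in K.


Thermal shock resistance: R = sigma * (1 - nu) / (E * alpha)
  Numerator = 51 * (1 - 0.17) = 42.33
  Denominator = 89 * 1000 * (4.4 x 10^-6) = 0.3916
  R = 42.33 / 0.3916 = 108.1 K

108.1 K


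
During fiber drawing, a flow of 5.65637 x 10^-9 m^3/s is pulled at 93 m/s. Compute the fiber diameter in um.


Cross-sectional area from continuity:
  A = Q / v = 5.65637 x 10^-9 / 93 = 6.082118 x 10^-11 m^2
Diameter from circular cross-section:
  d = sqrt(4A / pi) * 10^6 (m -> um)
  d = sqrt(4 * 6.082118 x 10^-11 / pi) * 10^6 = 8.8 um

8.8 um


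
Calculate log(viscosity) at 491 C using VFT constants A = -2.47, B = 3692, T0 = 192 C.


VFT equation: log(eta) = A + B / (T - T0)
  T - T0 = 491 - 192 = 299
  B / (T - T0) = 3692 / 299 = 12.348
  log(eta) = -2.47 + 12.348 = 9.878

9.878


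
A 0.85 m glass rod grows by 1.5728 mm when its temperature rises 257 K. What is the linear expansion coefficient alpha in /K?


Rearrange dL = alpha * L0 * dT for alpha:
  alpha = dL / (L0 * dT)
  alpha = (1.5728 / 1000) / (0.85 * 257) = 0.0000072 /K = 7.2 x 10^-6 /K

7.2 x 10^-6 /K


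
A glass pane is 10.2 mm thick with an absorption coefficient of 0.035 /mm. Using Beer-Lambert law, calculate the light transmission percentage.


Beer-Lambert law: T = exp(-alpha * thickness)
  exponent = -0.035 * 10.2 = -0.357
  T = exp(-0.357) = 0.6998
  Percentage = 0.6998 * 100 = 69.98%

69.98%


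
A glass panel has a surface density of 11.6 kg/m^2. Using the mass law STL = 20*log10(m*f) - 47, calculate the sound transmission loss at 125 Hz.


Mass law: STL = 20 * log10(m * f) - 47
  m * f = 11.6 * 125 = 1450
  log10(1450) = 3.16137
  STL = 20 * 3.16137 - 47 = 63.2274 - 47 = 16.2 dB

16.2 dB


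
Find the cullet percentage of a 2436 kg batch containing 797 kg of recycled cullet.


Cullet ratio = (cullet mass / total batch mass) * 100
  Ratio = 797 / 2436 * 100 = 32.72%

32.72%


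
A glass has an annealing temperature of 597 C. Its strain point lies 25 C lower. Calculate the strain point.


Strain point = annealing point - difference:
  T_strain = 597 - 25 = 572 C

572 C


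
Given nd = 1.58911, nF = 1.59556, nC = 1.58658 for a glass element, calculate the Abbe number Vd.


Abbe number formula: Vd = (nd - 1) / (nF - nC)
  nd - 1 = 1.58911 - 1 = 0.58911
  nF - nC = 1.59556 - 1.58658 = 0.00898
  Vd = 0.58911 / 0.00898 = 65.6

65.6


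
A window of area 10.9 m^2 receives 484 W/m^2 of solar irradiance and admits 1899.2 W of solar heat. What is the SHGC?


Rearrange Q = Area * SHGC * Irradiance:
  SHGC = Q / (Area * Irradiance)
  SHGC = 1899.2 / (10.9 * 484) = 0.36

0.36


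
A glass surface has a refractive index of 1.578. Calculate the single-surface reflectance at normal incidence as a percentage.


Fresnel reflectance at normal incidence:
  R = ((n - 1)/(n + 1))^2
  (n - 1)/(n + 1) = (1.578 - 1)/(1.578 + 1) = 0.224205
  R = 0.224205^2 = 0.0502679
  R(%) = 0.0502679 * 100 = 5.027%

5.027%


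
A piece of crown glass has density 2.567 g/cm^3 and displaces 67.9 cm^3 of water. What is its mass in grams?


Rearrange rho = m / V:
  m = rho * V
  m = 2.567 * 67.9 = 174.299 g

174.299 g


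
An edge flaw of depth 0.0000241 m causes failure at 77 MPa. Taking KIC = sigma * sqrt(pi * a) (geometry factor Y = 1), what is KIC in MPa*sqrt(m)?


Fracture toughness: KIC = sigma * sqrt(pi * a)
  pi * a = pi * 0.0000241 = 0.000075712
  sqrt(pi * a) = 0.008701
  KIC = 77 * 0.008701 = 0.67 MPa*sqrt(m)

0.67 MPa*sqrt(m)


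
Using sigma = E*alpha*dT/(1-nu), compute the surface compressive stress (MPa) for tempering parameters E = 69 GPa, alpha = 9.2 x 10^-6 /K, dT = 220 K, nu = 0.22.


Tempering stress: sigma = E * alpha * dT / (1 - nu)
  E (MPa) = 69 * 1000 = 69000
  Numerator = 69000 * (9.2 x 10^-6) * 220 = 139.656
  Denominator = 1 - 0.22 = 0.78
  sigma = 139.656 / 0.78 = 179.0 MPa

179.0 MPa


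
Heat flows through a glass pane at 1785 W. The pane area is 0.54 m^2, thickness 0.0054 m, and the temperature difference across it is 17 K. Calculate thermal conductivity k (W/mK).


Fourier's law rearranged: k = Q * t / (A * dT)
  Numerator = 1785 * 0.0054 = 9.639
  Denominator = 0.54 * 17 = 9.18
  k = 9.639 / 9.18 = 1.05 W/mK

1.05 W/mK


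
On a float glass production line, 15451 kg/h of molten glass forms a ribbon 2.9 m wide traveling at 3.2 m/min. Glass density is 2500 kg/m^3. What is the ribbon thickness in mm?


Ribbon cross-section from mass balance:
  Volume rate = throughput / density = 15451 / 2500 = 6.1804 m^3/h
  thickness = volume rate / (speed * 60 * width), i.e.
  thickness = throughput / (60 * speed * width * density) * 1000
  thickness = 15451 / (60 * 3.2 * 2.9 * 2500) * 1000 = 11.1 mm

11.1 mm


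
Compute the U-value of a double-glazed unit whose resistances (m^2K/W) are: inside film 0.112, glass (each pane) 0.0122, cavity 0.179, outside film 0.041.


Total thermal resistance (series):
  R_total = R_in + R_glass + R_air + R_glass + R_out
  R_total = 0.112 + 0.0122 + 0.179 + 0.0122 + 0.041 = 0.3564 m^2K/W
U-value = 1 / R_total = 1 / 0.3564 = 2.806 W/m^2K

2.806 W/m^2K


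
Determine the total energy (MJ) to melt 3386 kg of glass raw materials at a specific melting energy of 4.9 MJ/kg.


Total energy = mass * specific energy
  E = 3386 * 4.9 = 16591.4 MJ

16591.4 MJ


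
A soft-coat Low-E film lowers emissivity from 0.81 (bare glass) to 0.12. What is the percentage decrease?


Percentage reduction = (1 - coated/uncoated) * 100
  Ratio = 0.12 / 0.81 = 0.1481
  Reduction = (1 - 0.1481) * 100 = 85.2%

85.2%


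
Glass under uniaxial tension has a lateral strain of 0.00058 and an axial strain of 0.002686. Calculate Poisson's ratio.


Poisson's ratio: nu = lateral strain / axial strain
  nu = 0.00058 / 0.002686 = 0.2159

0.2159


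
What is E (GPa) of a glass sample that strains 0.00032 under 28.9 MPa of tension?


Young's modulus: E = stress / strain
  E = 28.9 MPa / 0.00032 = 90312.5 MPa
Convert to GPa: 90312.5 / 1000 = 90.31 GPa

90.31 GPa


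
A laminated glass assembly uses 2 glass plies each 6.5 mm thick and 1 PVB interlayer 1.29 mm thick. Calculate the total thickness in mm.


Total thickness = glass contribution + PVB contribution
  Glass: 2 * 6.5 = 13.0 mm
  PVB: 1 * 1.29 = 1.29 mm
  Total = 13.0 + 1.29 = 14.29 mm

14.29 mm


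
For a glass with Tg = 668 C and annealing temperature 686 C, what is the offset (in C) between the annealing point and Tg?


Offset = T_anneal - Tg:
  offset = 686 - 668 = 18 C

18 C


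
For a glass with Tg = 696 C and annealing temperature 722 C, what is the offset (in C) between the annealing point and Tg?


Offset = T_anneal - Tg:
  offset = 722 - 696 = 26 C

26 C


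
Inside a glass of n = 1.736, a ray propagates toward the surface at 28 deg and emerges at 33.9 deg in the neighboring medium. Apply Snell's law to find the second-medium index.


Apply Snell's law: n1 * sin(theta1) = n2 * sin(theta2)
  n2 = n1 * sin(theta1) / sin(theta2)
  sin(28) = 0.469472
  sin(33.9) = 0.557745
  n2 = 1.736 * 0.469472 / 0.557745 = 1.4612

1.4612


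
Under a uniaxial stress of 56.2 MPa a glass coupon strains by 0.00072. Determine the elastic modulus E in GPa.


Young's modulus: E = stress / strain
  E = 56.2 MPa / 0.00072 = 78055.56 MPa
Convert to GPa: 78055.56 / 1000 = 78.06 GPa

78.06 GPa


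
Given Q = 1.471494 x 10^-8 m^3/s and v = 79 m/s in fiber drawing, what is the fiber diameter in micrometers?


Cross-sectional area from continuity:
  A = Q / v = 1.471494 x 10^-8 / 79 = 1.862651 x 10^-10 m^2
Diameter from circular cross-section:
  d = sqrt(4A / pi) * 10^6 (m -> um)
  d = sqrt(4 * 1.862651 x 10^-10 / pi) * 10^6 = 15.4 um

15.4 um


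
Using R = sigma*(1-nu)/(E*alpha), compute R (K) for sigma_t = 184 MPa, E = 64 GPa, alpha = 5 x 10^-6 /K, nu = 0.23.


Thermal shock resistance: R = sigma * (1 - nu) / (E * alpha)
  Numerator = 184 * (1 - 0.23) = 141.68
  Denominator = 64 * 1000 * (5 x 10^-6) = 0.32
  R = 141.68 / 0.32 = 442.8 K

442.8 K


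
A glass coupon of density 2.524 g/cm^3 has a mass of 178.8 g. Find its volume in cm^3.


Rearrange rho = m / V:
  V = m / rho
  V = 178.8 / 2.524 = 70.84 cm^3

70.84 cm^3


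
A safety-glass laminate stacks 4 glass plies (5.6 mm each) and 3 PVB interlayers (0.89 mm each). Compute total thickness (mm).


Total thickness = glass contribution + PVB contribution
  Glass: 4 * 5.6 = 22.4 mm
  PVB: 3 * 0.89 = 2.67 mm
  Total = 22.4 + 2.67 = 25.07 mm

25.07 mm


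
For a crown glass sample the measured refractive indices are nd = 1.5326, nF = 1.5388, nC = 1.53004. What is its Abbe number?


Abbe number formula: Vd = (nd - 1) / (nF - nC)
  nd - 1 = 1.5326 - 1 = 0.5326
  nF - nC = 1.5388 - 1.53004 = 0.00876
  Vd = 0.5326 / 0.00876 = 60.8

60.8


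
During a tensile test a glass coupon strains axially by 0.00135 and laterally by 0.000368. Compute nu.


Poisson's ratio: nu = lateral strain / axial strain
  nu = 0.000368 / 0.00135 = 0.2726

0.2726


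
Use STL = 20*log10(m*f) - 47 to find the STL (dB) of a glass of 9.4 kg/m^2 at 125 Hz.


Mass law: STL = 20 * log10(m * f) - 47
  m * f = 9.4 * 125 = 1175
  log10(1175) = 3.07004
  STL = 20 * 3.07004 - 47 = 61.4008 - 47 = 14.4 dB

14.4 dB


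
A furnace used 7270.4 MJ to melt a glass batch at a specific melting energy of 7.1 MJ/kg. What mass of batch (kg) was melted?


Rearrange E = m * s for m:
  m = E / s
  m = 7270.4 / 7.1 = 1024.0 kg

1024.0 kg


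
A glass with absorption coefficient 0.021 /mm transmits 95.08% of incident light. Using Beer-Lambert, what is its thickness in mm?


Rearrange T = exp(-alpha * thickness):
  thickness = -ln(T) / alpha
  T = 95.08/100 = 0.9508
  ln(T) = -0.05045
  -ln(T) = 0.05045
  thickness = 0.05045 / 0.021 = 2.4 mm

2.4 mm


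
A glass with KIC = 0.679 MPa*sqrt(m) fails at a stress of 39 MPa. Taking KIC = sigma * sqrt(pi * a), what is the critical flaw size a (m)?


Rearrange KIC = sigma * sqrt(pi * a):
  sqrt(pi * a) = KIC / sigma
  sqrt(pi * a) = 0.679 / 39 = 0.01741
  a = (KIC / sigma)^2 / pi
  a = 0.01741^2 / pi = 0.0000965 m

0.0000965 m


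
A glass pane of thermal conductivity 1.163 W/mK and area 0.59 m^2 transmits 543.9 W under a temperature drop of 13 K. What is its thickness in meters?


Fourier's law: t = k * A * dT / Q
  t = 1.163 * 0.59 * 13 / 543.9
  t = 8.92021 / 543.9 = 0.0164 m

0.0164 m


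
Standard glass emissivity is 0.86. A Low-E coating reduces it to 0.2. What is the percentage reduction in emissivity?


Percentage reduction = (1 - coated/uncoated) * 100
  Ratio = 0.2 / 0.86 = 0.2326
  Reduction = (1 - 0.2326) * 100 = 76.7%

76.7%


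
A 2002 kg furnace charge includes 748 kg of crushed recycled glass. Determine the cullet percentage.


Cullet ratio = (cullet mass / total batch mass) * 100
  Ratio = 748 / 2002 * 100 = 37.36%

37.36%


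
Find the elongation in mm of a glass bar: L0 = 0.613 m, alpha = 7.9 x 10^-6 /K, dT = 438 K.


Thermal expansion formula: dL = alpha * L0 * dT
  dL = (7.9 x 10^-6) * 0.613 * 438 = 0.0021211 m
Convert to mm: 0.0021211 * 1000 = 2.1211 mm

2.1211 mm


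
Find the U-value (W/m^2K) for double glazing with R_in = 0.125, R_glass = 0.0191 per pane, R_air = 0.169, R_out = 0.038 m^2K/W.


Total thermal resistance (series):
  R_total = R_in + R_glass + R_air + R_glass + R_out
  R_total = 0.125 + 0.0191 + 0.169 + 0.0191 + 0.038 = 0.3702 m^2K/W
U-value = 1 / R_total = 1 / 0.3702 = 2.701 W/m^2K

2.701 W/m^2K


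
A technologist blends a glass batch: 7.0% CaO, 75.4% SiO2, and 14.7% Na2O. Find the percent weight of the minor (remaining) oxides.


Sum the three major oxides:
  SiO2 + Na2O + CaO = 75.4 + 14.7 + 7.0 = 97.1%
Subtract from 100%:
  Others = 100 - 97.1 = 2.9%

2.9%


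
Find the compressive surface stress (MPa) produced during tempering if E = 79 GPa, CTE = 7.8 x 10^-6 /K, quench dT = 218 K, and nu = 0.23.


Tempering stress: sigma = E * alpha * dT / (1 - nu)
  E (MPa) = 79 * 1000 = 79000
  Numerator = 79000 * (7.8 x 10^-6) * 218 = 134.3316
  Denominator = 1 - 0.23 = 0.77
  sigma = 134.3316 / 0.77 = 174.5 MPa

174.5 MPa


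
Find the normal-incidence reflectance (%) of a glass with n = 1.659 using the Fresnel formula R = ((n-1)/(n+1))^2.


Fresnel reflectance at normal incidence:
  R = ((n - 1)/(n + 1))^2
  (n - 1)/(n + 1) = (1.659 - 1)/(1.659 + 1) = 0.247838
  R = 0.247838^2 = 0.0614237
  R(%) = 0.0614237 * 100 = 6.142%

6.142%


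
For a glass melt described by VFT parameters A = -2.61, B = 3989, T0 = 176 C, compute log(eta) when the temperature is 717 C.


VFT equation: log(eta) = A + B / (T - T0)
  T - T0 = 717 - 176 = 541
  B / (T - T0) = 3989 / 541 = 7.373
  log(eta) = -2.61 + 7.373 = 4.763

4.763


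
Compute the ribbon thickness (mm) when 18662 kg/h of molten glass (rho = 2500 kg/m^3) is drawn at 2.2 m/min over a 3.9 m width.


Ribbon cross-section from mass balance:
  Volume rate = throughput / density = 18662 / 2500 = 7.4648 m^3/h
  thickness = volume rate / (speed * 60 * width), i.e.
  thickness = throughput / (60 * speed * width * density) * 1000
  thickness = 18662 / (60 * 2.2 * 3.9 * 2500) * 1000 = 14.5 mm

14.5 mm


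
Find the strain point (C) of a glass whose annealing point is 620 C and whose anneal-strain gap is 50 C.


Strain point = annealing point - difference:
  T_strain = 620 - 50 = 570 C

570 C


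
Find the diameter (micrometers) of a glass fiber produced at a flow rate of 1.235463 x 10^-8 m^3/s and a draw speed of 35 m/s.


Cross-sectional area from continuity:
  A = Q / v = 1.235463 x 10^-8 / 35 = 3.529894 x 10^-10 m^2
Diameter from circular cross-section:
  d = sqrt(4A / pi) * 10^6 (m -> um)
  d = sqrt(4 * 3.529894 x 10^-10 / pi) * 10^6 = 21.2 um

21.2 um


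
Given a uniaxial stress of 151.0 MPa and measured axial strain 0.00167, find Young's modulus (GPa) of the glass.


Young's modulus: E = stress / strain
  E = 151.0 MPa / 0.00167 = 90419.16 MPa
Convert to GPa: 90419.16 / 1000 = 90.42 GPa

90.42 GPa


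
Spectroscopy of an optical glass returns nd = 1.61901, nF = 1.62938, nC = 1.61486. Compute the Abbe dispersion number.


Abbe number formula: Vd = (nd - 1) / (nF - nC)
  nd - 1 = 1.61901 - 1 = 0.61901
  nF - nC = 1.62938 - 1.61486 = 0.01452
  Vd = 0.61901 / 0.01452 = 42.63

42.63


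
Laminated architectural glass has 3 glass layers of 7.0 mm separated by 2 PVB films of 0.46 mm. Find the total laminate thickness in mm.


Total thickness = glass contribution + PVB contribution
  Glass: 3 * 7.0 = 21.0 mm
  PVB: 2 * 0.46 = 0.92 mm
  Total = 21.0 + 0.92 = 21.92 mm

21.92 mm


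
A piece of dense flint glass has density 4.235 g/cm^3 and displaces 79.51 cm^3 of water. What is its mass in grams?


Rearrange rho = m / V:
  m = rho * V
  m = 4.235 * 79.51 = 336.725 g

336.725 g


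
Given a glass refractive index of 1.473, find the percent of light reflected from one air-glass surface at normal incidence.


Fresnel reflectance at normal incidence:
  R = ((n - 1)/(n + 1))^2
  (n - 1)/(n + 1) = (1.473 - 1)/(1.473 + 1) = 0.191266
  R = 0.191266^2 = 0.0365827
  R(%) = 0.0365827 * 100 = 3.658%

3.658%


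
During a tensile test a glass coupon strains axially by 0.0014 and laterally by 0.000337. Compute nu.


Poisson's ratio: nu = lateral strain / axial strain
  nu = 0.000337 / 0.0014 = 0.2407

0.2407


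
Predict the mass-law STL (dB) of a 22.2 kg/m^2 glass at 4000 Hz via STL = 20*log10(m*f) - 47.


Mass law: STL = 20 * log10(m * f) - 47
  m * f = 22.2 * 4000 = 88800
  log10(88800) = 4.94841
  STL = 20 * 4.94841 - 47 = 98.9682 - 47 = 52.0 dB

52.0 dB


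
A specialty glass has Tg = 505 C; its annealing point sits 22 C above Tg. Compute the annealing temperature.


The annealing temperature is Tg plus the offset:
  T_anneal = 505 + 22 = 527 C

527 C


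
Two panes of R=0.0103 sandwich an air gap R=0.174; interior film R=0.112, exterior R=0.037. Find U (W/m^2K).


Total thermal resistance (series):
  R_total = R_in + R_glass + R_air + R_glass + R_out
  R_total = 0.112 + 0.0103 + 0.174 + 0.0103 + 0.037 = 0.3436 m^2K/W
U-value = 1 / R_total = 1 / 0.3436 = 2.91 W/m^2K

2.91 W/m^2K


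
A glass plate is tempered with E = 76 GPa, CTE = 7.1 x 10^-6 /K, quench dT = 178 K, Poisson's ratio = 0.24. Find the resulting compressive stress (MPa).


Tempering stress: sigma = E * alpha * dT / (1 - nu)
  E (MPa) = 76 * 1000 = 76000
  Numerator = 76000 * (7.1 x 10^-6) * 178 = 96.0488
  Denominator = 1 - 0.24 = 0.76
  sigma = 96.0488 / 0.76 = 126.4 MPa

126.4 MPa


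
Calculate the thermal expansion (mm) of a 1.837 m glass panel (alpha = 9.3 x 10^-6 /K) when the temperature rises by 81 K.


Thermal expansion formula: dL = alpha * L0 * dT
  dL = (9.3 x 10^-6) * 1.837 * 81 = 0.00138381 m
Convert to mm: 0.00138381 * 1000 = 1.3838 mm

1.3838 mm


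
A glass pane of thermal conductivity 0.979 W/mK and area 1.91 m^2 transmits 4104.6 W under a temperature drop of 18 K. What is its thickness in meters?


Fourier's law: t = k * A * dT / Q
  t = 0.979 * 1.91 * 18 / 4104.6
  t = 33.65802 / 4104.6 = 0.0082 m

0.0082 m


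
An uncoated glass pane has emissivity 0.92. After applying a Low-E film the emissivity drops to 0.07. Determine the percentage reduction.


Percentage reduction = (1 - coated/uncoated) * 100
  Ratio = 0.07 / 0.92 = 0.0761
  Reduction = (1 - 0.0761) * 100 = 92.4%

92.4%


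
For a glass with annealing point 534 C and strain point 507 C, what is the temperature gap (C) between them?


Gap = T_anneal - T_strain:
  gap = 534 - 507 = 27 C

27 C


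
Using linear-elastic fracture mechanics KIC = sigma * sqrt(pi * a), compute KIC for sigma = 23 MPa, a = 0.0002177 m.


Fracture toughness: KIC = sigma * sqrt(pi * a)
  pi * a = pi * 0.0002177 = 0.000683925
  sqrt(pi * a) = 0.026152
  KIC = 23 * 0.026152 = 0.601 MPa*sqrt(m)

0.601 MPa*sqrt(m)


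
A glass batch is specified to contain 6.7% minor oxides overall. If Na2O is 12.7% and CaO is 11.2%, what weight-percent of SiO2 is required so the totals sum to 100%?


Known pieces sum to 100%:
  SiO2 = 100 - (others + Na2O + CaO)
  SiO2 = 100 - (6.7 + 12.7 + 11.2) = 69.4%

69.4%


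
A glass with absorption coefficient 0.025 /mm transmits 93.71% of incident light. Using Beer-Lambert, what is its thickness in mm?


Rearrange T = exp(-alpha * thickness):
  thickness = -ln(T) / alpha
  T = 93.71/100 = 0.9371
  ln(T) = -0.06497
  -ln(T) = 0.06497
  thickness = 0.06497 / 0.025 = 2.6 mm

2.6 mm


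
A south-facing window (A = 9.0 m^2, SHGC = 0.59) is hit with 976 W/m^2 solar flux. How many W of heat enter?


Solar heat gain: Q = Area * SHGC * Irradiance
  Q = 9.0 * 0.59 * 976 = 5182.6 W

5182.6 W


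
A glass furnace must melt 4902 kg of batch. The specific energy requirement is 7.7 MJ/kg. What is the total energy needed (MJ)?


Total energy = mass * specific energy
  E = 4902 * 7.7 = 37745.4 MJ

37745.4 MJ


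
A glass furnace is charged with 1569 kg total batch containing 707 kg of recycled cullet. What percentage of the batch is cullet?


Cullet ratio = (cullet mass / total batch mass) * 100
  Ratio = 707 / 1569 * 100 = 45.06%

45.06%


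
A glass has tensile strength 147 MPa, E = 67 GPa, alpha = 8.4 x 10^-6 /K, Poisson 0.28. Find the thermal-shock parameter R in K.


Thermal shock resistance: R = sigma * (1 - nu) / (E * alpha)
  Numerator = 147 * (1 - 0.28) = 105.84
  Denominator = 67 * 1000 * (8.4 x 10^-6) = 0.5628
  R = 105.84 / 0.5628 = 188.1 K

188.1 K


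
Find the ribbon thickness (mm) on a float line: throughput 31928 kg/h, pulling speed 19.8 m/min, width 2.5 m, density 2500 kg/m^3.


Ribbon cross-section from mass balance:
  Volume rate = throughput / density = 31928 / 2500 = 12.7712 m^3/h
  thickness = volume rate / (speed * 60 * width), i.e.
  thickness = throughput / (60 * speed * width * density) * 1000
  thickness = 31928 / (60 * 19.8 * 2.5 * 2500) * 1000 = 4.3 mm

4.3 mm


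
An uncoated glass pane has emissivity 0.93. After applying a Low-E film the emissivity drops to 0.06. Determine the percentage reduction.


Percentage reduction = (1 - coated/uncoated) * 100
  Ratio = 0.06 / 0.93 = 0.0645
  Reduction = (1 - 0.0645) * 100 = 93.5%

93.5%


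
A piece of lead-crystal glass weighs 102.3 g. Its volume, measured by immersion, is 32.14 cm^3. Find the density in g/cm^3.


Use the definition of density:
  rho = mass / volume
  rho = 102.3 / 32.14 = 3.183 g/cm^3

3.183 g/cm^3


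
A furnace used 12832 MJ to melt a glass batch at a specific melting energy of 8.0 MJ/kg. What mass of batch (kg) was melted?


Rearrange E = m * s for m:
  m = E / s
  m = 12832 / 8.0 = 1604.0 kg

1604.0 kg


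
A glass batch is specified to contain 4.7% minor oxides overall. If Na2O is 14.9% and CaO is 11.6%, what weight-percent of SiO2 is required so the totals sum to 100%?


Known pieces sum to 100%:
  SiO2 = 100 - (others + Na2O + CaO)
  SiO2 = 100 - (4.7 + 14.9 + 11.6) = 68.8%

68.8%


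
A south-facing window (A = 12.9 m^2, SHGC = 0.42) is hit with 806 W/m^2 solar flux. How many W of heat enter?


Solar heat gain: Q = Area * SHGC * Irradiance
  Q = 12.9 * 0.42 * 806 = 4366.9 W

4366.9 W


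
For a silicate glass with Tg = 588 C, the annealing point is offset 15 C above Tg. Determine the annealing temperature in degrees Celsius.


The annealing temperature is Tg plus the offset:
  T_anneal = 588 + 15 = 603 C

603 C


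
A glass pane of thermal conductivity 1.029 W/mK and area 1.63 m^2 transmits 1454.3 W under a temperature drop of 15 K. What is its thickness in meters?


Fourier's law: t = k * A * dT / Q
  t = 1.029 * 1.63 * 15 / 1454.3
  t = 25.15905 / 1454.3 = 0.0173 m

0.0173 m


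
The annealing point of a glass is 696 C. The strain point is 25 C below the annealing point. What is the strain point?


Strain point = annealing point - difference:
  T_strain = 696 - 25 = 671 C

671 C


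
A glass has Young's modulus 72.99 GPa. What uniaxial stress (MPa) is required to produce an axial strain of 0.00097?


Rearrange E = sigma / epsilon:
  sigma = E * epsilon
  E (MPa) = 72.99 * 1000 = 72990
  sigma = 72990 * 0.00097 = 70.8 MPa

70.8 MPa


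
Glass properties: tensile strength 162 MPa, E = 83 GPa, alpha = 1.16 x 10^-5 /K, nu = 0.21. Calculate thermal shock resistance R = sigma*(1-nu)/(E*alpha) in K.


Thermal shock resistance: R = sigma * (1 - nu) / (E * alpha)
  Numerator = 162 * (1 - 0.21) = 127.98
  Denominator = 83 * 1000 * (1.16 x 10^-5) = 0.9628
  R = 127.98 / 0.9628 = 132.9 K

132.9 K


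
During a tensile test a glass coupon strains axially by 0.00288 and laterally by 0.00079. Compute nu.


Poisson's ratio: nu = lateral strain / axial strain
  nu = 0.00079 / 0.00288 = 0.2743

0.2743


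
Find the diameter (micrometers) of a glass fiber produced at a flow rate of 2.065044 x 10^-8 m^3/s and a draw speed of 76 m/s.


Cross-sectional area from continuity:
  A = Q / v = 2.065044 x 10^-8 / 76 = 2.717163 x 10^-10 m^2
Diameter from circular cross-section:
  d = sqrt(4A / pi) * 10^6 (m -> um)
  d = sqrt(4 * 2.717163 x 10^-10 / pi) * 10^6 = 18.6 um

18.6 um


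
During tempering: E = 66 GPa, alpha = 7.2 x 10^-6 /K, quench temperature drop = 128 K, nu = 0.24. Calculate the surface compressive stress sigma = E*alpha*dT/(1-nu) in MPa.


Tempering stress: sigma = E * alpha * dT / (1 - nu)
  E (MPa) = 66 * 1000 = 66000
  Numerator = 66000 * (7.2 x 10^-6) * 128 = 60.8256
  Denominator = 1 - 0.24 = 0.76
  sigma = 60.8256 / 0.76 = 80.0 MPa

80.0 MPa


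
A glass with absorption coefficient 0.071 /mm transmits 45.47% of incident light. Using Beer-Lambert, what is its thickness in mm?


Rearrange T = exp(-alpha * thickness):
  thickness = -ln(T) / alpha
  T = 45.47/100 = 0.4547
  ln(T) = -0.78812
  -ln(T) = 0.78812
  thickness = 0.78812 / 0.071 = 11.1 mm

11.1 mm


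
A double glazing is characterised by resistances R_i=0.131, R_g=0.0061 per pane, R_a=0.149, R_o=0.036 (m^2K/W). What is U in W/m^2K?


Total thermal resistance (series):
  R_total = R_in + R_glass + R_air + R_glass + R_out
  R_total = 0.131 + 0.0061 + 0.149 + 0.0061 + 0.036 = 0.3282 m^2K/W
U-value = 1 / R_total = 1 / 0.3282 = 3.047 W/m^2K

3.047 W/m^2K


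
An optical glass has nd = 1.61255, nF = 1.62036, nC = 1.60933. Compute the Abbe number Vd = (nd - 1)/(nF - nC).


Abbe number formula: Vd = (nd - 1) / (nF - nC)
  nd - 1 = 1.61255 - 1 = 0.61255
  nF - nC = 1.62036 - 1.60933 = 0.01103
  Vd = 0.61255 / 0.01103 = 55.53

55.53


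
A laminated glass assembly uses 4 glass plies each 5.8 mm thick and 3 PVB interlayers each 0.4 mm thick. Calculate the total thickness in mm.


Total thickness = glass contribution + PVB contribution
  Glass: 4 * 5.8 = 23.2 mm
  PVB: 3 * 0.4 = 1.2 mm
  Total = 23.2 + 1.2 = 24.4 mm

24.4 mm


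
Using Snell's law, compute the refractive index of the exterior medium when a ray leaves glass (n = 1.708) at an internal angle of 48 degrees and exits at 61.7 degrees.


Apply Snell's law: n1 * sin(theta1) = n2 * sin(theta2)
  n2 = n1 * sin(theta1) / sin(theta2)
  sin(48) = 0.743145
  sin(61.7) = 0.880477
  n2 = 1.708 * 0.743145 / 0.880477 = 1.4416

1.4416


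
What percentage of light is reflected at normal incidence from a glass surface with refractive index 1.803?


Fresnel reflectance at normal incidence:
  R = ((n - 1)/(n + 1))^2
  (n - 1)/(n + 1) = (1.803 - 1)/(1.803 + 1) = 0.286479
  R = 0.286479^2 = 0.0820702
  R(%) = 0.0820702 * 100 = 8.207%

8.207%


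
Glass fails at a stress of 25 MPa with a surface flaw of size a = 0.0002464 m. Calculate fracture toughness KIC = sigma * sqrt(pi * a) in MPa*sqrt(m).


Fracture toughness: KIC = sigma * sqrt(pi * a)
  pi * a = pi * 0.0002464 = 0.000774088
  sqrt(pi * a) = 0.027822
  KIC = 25 * 0.027822 = 0.696 MPa*sqrt(m)

0.696 MPa*sqrt(m)


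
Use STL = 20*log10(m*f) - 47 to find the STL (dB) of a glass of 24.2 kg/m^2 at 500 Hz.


Mass law: STL = 20 * log10(m * f) - 47
  m * f = 24.2 * 500 = 12100
  log10(12100) = 4.08279
  STL = 20 * 4.08279 - 47 = 81.6558 - 47 = 34.7 dB

34.7 dB


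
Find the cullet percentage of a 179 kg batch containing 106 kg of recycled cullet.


Cullet ratio = (cullet mass / total batch mass) * 100
  Ratio = 106 / 179 * 100 = 59.22%

59.22%


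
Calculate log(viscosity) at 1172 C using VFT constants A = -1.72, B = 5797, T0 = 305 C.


VFT equation: log(eta) = A + B / (T - T0)
  T - T0 = 1172 - 305 = 867
  B / (T - T0) = 5797 / 867 = 6.686
  log(eta) = -1.72 + 6.686 = 4.966

4.966


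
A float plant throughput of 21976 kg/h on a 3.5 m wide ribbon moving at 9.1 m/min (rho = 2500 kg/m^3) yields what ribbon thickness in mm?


Ribbon cross-section from mass balance:
  Volume rate = throughput / density = 21976 / 2500 = 8.7904 m^3/h
  thickness = volume rate / (speed * 60 * width), i.e.
  thickness = throughput / (60 * speed * width * density) * 1000
  thickness = 21976 / (60 * 9.1 * 3.5 * 2500) * 1000 = 4.6 mm

4.6 mm


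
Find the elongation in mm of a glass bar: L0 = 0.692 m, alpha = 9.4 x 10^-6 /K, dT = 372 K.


Thermal expansion formula: dL = alpha * L0 * dT
  dL = (9.4 x 10^-6) * 0.692 * 372 = 0.00241979 m
Convert to mm: 0.00241979 * 1000 = 2.4198 mm

2.4198 mm


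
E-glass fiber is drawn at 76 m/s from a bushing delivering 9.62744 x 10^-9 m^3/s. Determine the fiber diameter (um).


Cross-sectional area from continuity:
  A = Q / v = 9.62744 x 10^-9 / 76 = 1.266768 x 10^-10 m^2
Diameter from circular cross-section:
  d = sqrt(4A / pi) * 10^6 (m -> um)
  d = sqrt(4 * 1.266768 x 10^-10 / pi) * 10^6 = 12.7 um

12.7 um


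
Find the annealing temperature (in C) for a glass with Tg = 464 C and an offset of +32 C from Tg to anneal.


The annealing temperature is Tg plus the offset:
  T_anneal = 464 + 32 = 496 C

496 C


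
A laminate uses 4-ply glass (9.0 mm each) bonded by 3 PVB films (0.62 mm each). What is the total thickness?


Total thickness = glass contribution + PVB contribution
  Glass: 4 * 9.0 = 36.0 mm
  PVB: 3 * 0.62 = 1.86 mm
  Total = 36.0 + 1.86 = 37.86 mm

37.86 mm


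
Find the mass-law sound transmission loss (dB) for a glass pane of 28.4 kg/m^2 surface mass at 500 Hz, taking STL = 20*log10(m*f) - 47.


Mass law: STL = 20 * log10(m * f) - 47
  m * f = 28.4 * 500 = 14200
  log10(14200) = 4.15229
  STL = 20 * 4.15229 - 47 = 83.0458 - 47 = 36.0 dB

36.0 dB


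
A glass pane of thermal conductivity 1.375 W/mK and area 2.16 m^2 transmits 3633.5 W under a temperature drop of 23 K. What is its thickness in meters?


Fourier's law: t = k * A * dT / Q
  t = 1.375 * 2.16 * 23 / 3633.5
  t = 68.31 / 3633.5 = 0.0188 m

0.0188 m


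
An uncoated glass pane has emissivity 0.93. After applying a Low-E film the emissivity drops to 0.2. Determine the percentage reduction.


Percentage reduction = (1 - coated/uncoated) * 100
  Ratio = 0.2 / 0.93 = 0.2151
  Reduction = (1 - 0.2151) * 100 = 78.5%

78.5%


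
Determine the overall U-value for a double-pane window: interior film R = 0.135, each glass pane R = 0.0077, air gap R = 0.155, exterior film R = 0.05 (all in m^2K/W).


Total thermal resistance (series):
  R_total = R_in + R_glass + R_air + R_glass + R_out
  R_total = 0.135 + 0.0077 + 0.155 + 0.0077 + 0.05 = 0.3554 m^2K/W
U-value = 1 / R_total = 1 / 0.3554 = 2.814 W/m^2K

2.814 W/m^2K


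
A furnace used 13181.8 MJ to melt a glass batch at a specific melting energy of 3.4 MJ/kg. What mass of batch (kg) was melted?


Rearrange E = m * s for m:
  m = E / s
  m = 13181.8 / 3.4 = 3877.0 kg

3877.0 kg


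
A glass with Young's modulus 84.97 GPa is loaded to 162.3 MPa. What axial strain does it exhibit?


Rearrange E = sigma / epsilon:
  epsilon = sigma / E
  E (MPa) = 84.97 * 1000 = 84970
  epsilon = 162.3 / 84970 = 0.00191

0.00191


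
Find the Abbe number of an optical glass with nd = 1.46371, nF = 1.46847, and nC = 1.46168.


Abbe number formula: Vd = (nd - 1) / (nF - nC)
  nd - 1 = 1.46371 - 1 = 0.46371
  nF - nC = 1.46847 - 1.46168 = 0.00679
  Vd = 0.46371 / 0.00679 = 68.29

68.29


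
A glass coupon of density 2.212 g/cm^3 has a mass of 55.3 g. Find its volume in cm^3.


Rearrange rho = m / V:
  V = m / rho
  V = 55.3 / 2.212 = 25.0 cm^3

25.0 cm^3


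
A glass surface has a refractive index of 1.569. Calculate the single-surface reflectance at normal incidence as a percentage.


Fresnel reflectance at normal incidence:
  R = ((n - 1)/(n + 1))^2
  (n - 1)/(n + 1) = (1.569 - 1)/(1.569 + 1) = 0.221487
  R = 0.221487^2 = 0.0490565
  R(%) = 0.0490565 * 100 = 4.906%

4.906%


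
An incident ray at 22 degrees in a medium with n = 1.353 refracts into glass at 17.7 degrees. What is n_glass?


Apply Snell's law: n1 * sin(theta1) = n2 * sin(theta2)
  n2 = n1 * sin(theta1) / sin(theta2)
  sin(22) = 0.374607
  sin(17.7) = 0.304033
  n2 = 1.353 * 0.374607 / 0.304033 = 1.6671

1.6671


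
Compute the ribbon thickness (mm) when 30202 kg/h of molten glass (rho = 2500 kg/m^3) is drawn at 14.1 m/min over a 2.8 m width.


Ribbon cross-section from mass balance:
  Volume rate = throughput / density = 30202 / 2500 = 12.0808 m^3/h
  thickness = volume rate / (speed * 60 * width), i.e.
  thickness = throughput / (60 * speed * width * density) * 1000
  thickness = 30202 / (60 * 14.1 * 2.8 * 2500) * 1000 = 5.1 mm

5.1 mm


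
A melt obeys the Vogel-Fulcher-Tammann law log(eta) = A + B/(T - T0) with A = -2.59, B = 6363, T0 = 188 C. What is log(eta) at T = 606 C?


VFT equation: log(eta) = A + B / (T - T0)
  T - T0 = 606 - 188 = 418
  B / (T - T0) = 6363 / 418 = 15.222
  log(eta) = -2.59 + 15.222 = 12.632

12.632


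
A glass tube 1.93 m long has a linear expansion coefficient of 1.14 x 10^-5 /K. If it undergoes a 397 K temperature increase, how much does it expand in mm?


Thermal expansion formula: dL = alpha * L0 * dT
  dL = (1.14 x 10^-5) * 1.93 * 397 = 0.00873479 m
Convert to mm: 0.00873479 * 1000 = 8.7348 mm

8.7348 mm


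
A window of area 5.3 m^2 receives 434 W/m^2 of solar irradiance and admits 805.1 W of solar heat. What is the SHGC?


Rearrange Q = Area * SHGC * Irradiance:
  SHGC = Q / (Area * Irradiance)
  SHGC = 805.1 / (5.3 * 434) = 0.35

0.35


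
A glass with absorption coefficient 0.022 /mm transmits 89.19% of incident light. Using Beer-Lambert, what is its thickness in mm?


Rearrange T = exp(-alpha * thickness):
  thickness = -ln(T) / alpha
  T = 89.19/100 = 0.8919
  ln(T) = -0.1144
  -ln(T) = 0.1144
  thickness = 0.1144 / 0.022 = 5.2 mm

5.2 mm


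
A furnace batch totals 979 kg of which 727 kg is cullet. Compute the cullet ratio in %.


Cullet ratio = (cullet mass / total batch mass) * 100
  Ratio = 727 / 979 * 100 = 74.26%

74.26%


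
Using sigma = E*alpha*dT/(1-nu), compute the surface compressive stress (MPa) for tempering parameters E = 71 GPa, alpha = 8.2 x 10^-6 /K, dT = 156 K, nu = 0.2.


Tempering stress: sigma = E * alpha * dT / (1 - nu)
  E (MPa) = 71 * 1000 = 71000
  Numerator = 71000 * (8.2 x 10^-6) * 156 = 90.8232
  Denominator = 1 - 0.2 = 0.8
  sigma = 90.8232 / 0.8 = 113.5 MPa

113.5 MPa


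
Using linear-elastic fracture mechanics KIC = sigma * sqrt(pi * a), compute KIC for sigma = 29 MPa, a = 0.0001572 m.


Fracture toughness: KIC = sigma * sqrt(pi * a)
  pi * a = pi * 0.0001572 = 0.000493858
  sqrt(pi * a) = 0.022223
  KIC = 29 * 0.022223 = 0.644 MPa*sqrt(m)

0.644 MPa*sqrt(m)


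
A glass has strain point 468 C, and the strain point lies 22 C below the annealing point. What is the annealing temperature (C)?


T_anneal = T_strain + gap:
  T_anneal = 468 + 22 = 490 C

490 C


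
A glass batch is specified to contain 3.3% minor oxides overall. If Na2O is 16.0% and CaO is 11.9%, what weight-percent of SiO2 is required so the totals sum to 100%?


Known pieces sum to 100%:
  SiO2 = 100 - (others + Na2O + CaO)
  SiO2 = 100 - (3.3 + 16.0 + 11.9) = 68.8%

68.8%


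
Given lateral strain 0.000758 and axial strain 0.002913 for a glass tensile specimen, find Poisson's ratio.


Poisson's ratio: nu = lateral strain / axial strain
  nu = 0.000758 / 0.002913 = 0.2602

0.2602


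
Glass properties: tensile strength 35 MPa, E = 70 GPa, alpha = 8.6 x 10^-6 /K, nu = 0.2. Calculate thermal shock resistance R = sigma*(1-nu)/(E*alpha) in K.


Thermal shock resistance: R = sigma * (1 - nu) / (E * alpha)
  Numerator = 35 * (1 - 0.2) = 28.0
  Denominator = 70 * 1000 * (8.6 x 10^-6) = 0.602
  R = 28.0 / 0.602 = 46.5 K

46.5 K


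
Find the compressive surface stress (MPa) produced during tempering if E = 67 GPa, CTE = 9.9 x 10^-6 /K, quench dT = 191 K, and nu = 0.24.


Tempering stress: sigma = E * alpha * dT / (1 - nu)
  E (MPa) = 67 * 1000 = 67000
  Numerator = 67000 * (9.9 x 10^-6) * 191 = 126.6903
  Denominator = 1 - 0.24 = 0.76
  sigma = 126.6903 / 0.76 = 166.7 MPa

166.7 MPa


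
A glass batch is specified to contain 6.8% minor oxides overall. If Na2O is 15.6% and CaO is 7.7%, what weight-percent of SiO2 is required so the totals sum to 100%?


Known pieces sum to 100%:
  SiO2 = 100 - (others + Na2O + CaO)
  SiO2 = 100 - (6.8 + 15.6 + 7.7) = 69.9%

69.9%


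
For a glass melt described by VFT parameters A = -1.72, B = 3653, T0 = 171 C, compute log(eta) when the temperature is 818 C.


VFT equation: log(eta) = A + B / (T - T0)
  T - T0 = 818 - 171 = 647
  B / (T - T0) = 3653 / 647 = 5.646
  log(eta) = -1.72 + 5.646 = 3.926

3.926
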